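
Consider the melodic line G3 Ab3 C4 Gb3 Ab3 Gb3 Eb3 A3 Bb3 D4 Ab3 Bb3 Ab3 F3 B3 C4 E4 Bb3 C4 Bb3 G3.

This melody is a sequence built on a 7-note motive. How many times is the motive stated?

21 notes in groups of 7 gives 21/7 = 3 statements.
Starts: G3, A3, B3 — each up a 2nd.

3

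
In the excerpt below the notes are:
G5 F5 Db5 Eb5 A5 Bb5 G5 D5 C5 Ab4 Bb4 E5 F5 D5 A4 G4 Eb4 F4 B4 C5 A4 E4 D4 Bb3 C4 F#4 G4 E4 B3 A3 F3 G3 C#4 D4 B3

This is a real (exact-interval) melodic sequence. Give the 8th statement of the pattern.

G#2 F#2 D2 E2 A#2 B2 G#2

Unit = 7 notes; the statements start on G5, D5, A4, E4, B3, moving down a 4th each time.
Continuing the starts: F#3 → C#3 → G#2.
So cell 8 is G#2 F#2 D2 E2 A#2 B2 G#2.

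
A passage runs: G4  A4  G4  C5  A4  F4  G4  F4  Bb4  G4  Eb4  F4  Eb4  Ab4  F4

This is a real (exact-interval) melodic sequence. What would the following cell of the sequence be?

Db4 Eb4 Db4 Gb4 Eb4

Unit = 5 notes; the statements start on G4, F4, Eb4, moving down a 2nd each time.
So cell 4 is Db4 Eb4 Db4 Gb4 Eb4.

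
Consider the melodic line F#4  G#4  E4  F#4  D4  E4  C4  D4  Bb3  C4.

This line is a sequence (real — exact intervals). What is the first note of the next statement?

Taking 2-note groups, the heads are F#4, E4, D4, C4, Bb3: the pattern moves down a 2nd.
The next head, down a 2nd from Bb3, is Ab3.

Ab3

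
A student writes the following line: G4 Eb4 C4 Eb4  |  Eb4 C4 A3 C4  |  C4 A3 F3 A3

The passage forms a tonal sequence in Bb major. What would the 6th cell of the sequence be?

Unit = 4 notes; the statements start on G4, Eb4, C4, moving down a 3rd each time.
Continuing the starts: A3 → F3 → D3.
Statement 6 starts on D3 and keeps the same diatonic contour: D3 Bb2 G2 Bb2.

D3 Bb2 G2 Bb2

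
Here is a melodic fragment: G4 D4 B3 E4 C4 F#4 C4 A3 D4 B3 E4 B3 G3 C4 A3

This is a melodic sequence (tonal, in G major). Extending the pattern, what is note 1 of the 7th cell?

Grouping in 5s, the 1st note of each cell is G4, F#4, E4.
Carrying that down a 2nd forward: D4 → C4 → B3 → A3.

A3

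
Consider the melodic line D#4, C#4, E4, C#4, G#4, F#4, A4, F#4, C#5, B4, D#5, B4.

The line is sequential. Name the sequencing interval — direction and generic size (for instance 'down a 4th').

up a 4th

With a 4-note motive the entries are D#4, G#4, C#5, each up a 4th from the previous.
From D#4 to G#4: up a 4th.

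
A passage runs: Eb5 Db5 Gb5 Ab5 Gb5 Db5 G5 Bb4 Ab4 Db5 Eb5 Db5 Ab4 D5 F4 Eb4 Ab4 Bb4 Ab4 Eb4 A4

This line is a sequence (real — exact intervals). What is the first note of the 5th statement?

With a 7-note motive the entries are Eb5, Bb4, F4, each down a 4th from the previous.
Continuing: C4 → G3. Statement 5 starts on G3.

G3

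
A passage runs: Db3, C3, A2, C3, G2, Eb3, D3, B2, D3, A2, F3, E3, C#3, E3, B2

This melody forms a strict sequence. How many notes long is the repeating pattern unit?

Try groups of 5 (3 cells in 15 notes):
Db3 C3 A2 C3 G2 | Eb3 D3 B2 D3 A2 | F3 E3 C#3 E3 B2
That's a consistent up a 2nd shift per cell, and no other grouping gives one.

5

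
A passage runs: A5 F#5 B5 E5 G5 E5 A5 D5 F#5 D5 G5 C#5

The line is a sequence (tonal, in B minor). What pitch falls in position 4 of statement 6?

With 4-note cells, note 4 of each statement runs E5, D5, C#5.
Carrying that down a 2nd forward: B4 → A4 → G4.

G4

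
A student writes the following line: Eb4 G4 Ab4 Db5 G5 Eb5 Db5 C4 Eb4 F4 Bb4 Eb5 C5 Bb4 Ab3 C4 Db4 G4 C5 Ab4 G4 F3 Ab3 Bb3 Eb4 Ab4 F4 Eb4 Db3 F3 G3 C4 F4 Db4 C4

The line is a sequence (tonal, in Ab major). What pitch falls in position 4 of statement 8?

Grouping in 7s, the 4th note of each cell is Db5, Bb4, G4, Eb4, C4.
Each moves down a 3rd. Continuing: Ab3 → F3 → Db3.

Db3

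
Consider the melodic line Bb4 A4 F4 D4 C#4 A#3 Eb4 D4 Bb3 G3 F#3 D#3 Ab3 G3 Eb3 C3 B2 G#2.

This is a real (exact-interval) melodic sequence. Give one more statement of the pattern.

Unit = 6 notes; the statements start on Bb4, Eb4, Ab3, moving down a 5th each time.
From Db3 the exact shape gives Db3 C3 Ab2 F2 E2 C#2.

Db3 C3 Ab2 F2 E2 C#2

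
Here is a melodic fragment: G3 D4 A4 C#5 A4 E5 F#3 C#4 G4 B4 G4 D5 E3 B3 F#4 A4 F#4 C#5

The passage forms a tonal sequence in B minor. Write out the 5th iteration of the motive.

The 6-note cells begin on G3, F#3, E3 — each down a 2nd from the last.
Extending down a 2nd: D3 → C#3.
Statement 5 starts on C#3 and keeps the same diatonic contour: C#3 G3 D4 F#4 D4 A4.

C#3 G3 D4 F#4 D4 A4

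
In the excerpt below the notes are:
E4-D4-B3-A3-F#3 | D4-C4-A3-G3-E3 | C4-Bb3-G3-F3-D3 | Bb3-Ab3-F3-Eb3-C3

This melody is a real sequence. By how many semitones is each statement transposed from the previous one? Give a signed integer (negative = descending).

The 5-note cells begin on E4, D4, C4, Bb3 — each down a 2nd from the last.
E4→D4 is 62 − 64 = -2 semitones.

-2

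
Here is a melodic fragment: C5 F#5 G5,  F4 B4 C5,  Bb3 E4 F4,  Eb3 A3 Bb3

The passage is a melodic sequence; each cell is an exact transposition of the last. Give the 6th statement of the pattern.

Db2 G2 Ab2

Unit = 3 notes; the statements start on C5, F4, Bb3, Eb3, moving down a 5th each time.
Continuing the starts: Ab2 → Db2.
Statement 6 starts on Db2 and keeps the same exact contour: Db2 G2 Ab2.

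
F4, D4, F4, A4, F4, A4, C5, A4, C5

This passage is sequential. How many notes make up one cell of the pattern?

There are 9 notes; a 3-note unit gives 3 cells:
F4 D4 F4 | A4 F4 A4 | C5 A4 C5
Every group is a transposition up a 3rd of the one before; no shorter unit works.

3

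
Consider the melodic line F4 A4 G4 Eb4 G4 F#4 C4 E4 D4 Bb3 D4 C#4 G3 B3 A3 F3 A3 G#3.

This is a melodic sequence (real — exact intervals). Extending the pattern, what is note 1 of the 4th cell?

D3

With 6-note cells, note 1 of each statement runs F4, C4, G3.
Each moves down a 4th; the next is D3.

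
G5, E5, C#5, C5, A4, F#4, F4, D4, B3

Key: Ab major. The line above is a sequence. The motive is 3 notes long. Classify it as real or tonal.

Each cell has the same semitone pattern (-3, -3) — intervals are preserved exactly.
And E5 lies outside Ab major, so the sequence is real rather than tonal.

real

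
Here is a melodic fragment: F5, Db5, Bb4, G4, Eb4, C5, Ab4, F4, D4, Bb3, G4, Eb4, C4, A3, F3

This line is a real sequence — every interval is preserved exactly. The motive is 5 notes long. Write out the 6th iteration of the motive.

E3 C3 A2 F#2 D2

Taking 5-note groups, the heads are F5, C5, G4: the pattern moves down a 4th.
Carrying on: D4 → A3 → E3.
So cell 6 is E3 C3 A2 F#2 D2.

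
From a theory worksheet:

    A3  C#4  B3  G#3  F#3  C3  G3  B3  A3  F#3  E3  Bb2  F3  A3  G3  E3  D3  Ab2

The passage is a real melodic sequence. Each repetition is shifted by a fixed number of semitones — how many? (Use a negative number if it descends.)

-2

Taking 6-note groups, the heads are A3, G3, F3: the pattern moves down a 2nd.
A3→G3 is 55 − 57 = -2 semitones.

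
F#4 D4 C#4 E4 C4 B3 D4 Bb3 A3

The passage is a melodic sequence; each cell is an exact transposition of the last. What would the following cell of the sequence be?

With a 3-note motive the entries are F#4, E4, D4, each down a 2nd from the previous.
So cell 4 is C4 Ab3 G3.

C4 Ab3 G3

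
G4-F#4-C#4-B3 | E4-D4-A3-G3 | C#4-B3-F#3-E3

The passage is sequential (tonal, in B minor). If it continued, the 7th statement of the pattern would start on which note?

B2

Unit = 4 notes; the statements start on G4, E4, C#4, moving down a 3rd each time.
Extending the heads down a 3rd: A3 → F#3 → D3 → B2.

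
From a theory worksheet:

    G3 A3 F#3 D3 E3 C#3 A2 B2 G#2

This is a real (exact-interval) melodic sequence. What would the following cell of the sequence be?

E2 F#2 D#2

Unit = 3 notes; the statements start on G3, D3, A2, moving down a 4th each time.
So cell 4 is E2 F#2 D#2.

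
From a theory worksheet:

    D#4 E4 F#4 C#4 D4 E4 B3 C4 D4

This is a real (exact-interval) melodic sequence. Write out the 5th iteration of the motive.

The 3-note cells begin on D#4, C#4, B3 — each down a 2nd from the last.
Continuing the starts: A3 → G3.
So cell 5 is G3 Ab3 Bb3.

G3 Ab3 Bb3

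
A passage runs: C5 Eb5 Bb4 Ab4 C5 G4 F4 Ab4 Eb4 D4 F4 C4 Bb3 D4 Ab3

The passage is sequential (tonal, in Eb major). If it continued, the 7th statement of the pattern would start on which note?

Unit = 3 notes; the statements start on C5, Ab4, F4, D4, Bb3, moving down a 3rd each time.
Continuing: G3 → Eb3. Statement 7 starts on Eb3.

Eb3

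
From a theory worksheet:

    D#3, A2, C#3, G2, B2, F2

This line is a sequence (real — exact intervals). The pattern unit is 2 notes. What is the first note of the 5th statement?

G2

Unit = 2 notes; the statements start on D#3, C#3, B2, moving down a 2nd each time.
Extending the heads down a 2nd: A2 → G2.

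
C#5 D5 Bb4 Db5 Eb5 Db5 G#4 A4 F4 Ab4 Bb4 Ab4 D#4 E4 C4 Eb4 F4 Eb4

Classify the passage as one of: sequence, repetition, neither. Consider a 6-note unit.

Each 6-note cell is the previous one transposed down a 4th.

sequence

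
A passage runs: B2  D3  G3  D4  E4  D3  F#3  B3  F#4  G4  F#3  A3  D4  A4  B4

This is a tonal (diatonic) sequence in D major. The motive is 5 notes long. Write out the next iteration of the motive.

Unit = 5 notes; the statements start on B2, D3, F#3, moving up a 3rd each time.
Statement 4 starts on A3 and keeps the same diatonic contour: A3 C#4 F#4 C#5 D5.

A3 C#4 F#4 C#5 D5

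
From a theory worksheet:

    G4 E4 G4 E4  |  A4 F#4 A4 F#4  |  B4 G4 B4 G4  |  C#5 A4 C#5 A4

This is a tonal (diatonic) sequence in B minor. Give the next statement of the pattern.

With a 4-note motive the entries are G4, A4, B4, C#5, each up a 2nd from the previous.
Statement 5 starts on D5 and keeps the same diatonic contour: D5 B4 D5 B4.

D5 B4 D5 B4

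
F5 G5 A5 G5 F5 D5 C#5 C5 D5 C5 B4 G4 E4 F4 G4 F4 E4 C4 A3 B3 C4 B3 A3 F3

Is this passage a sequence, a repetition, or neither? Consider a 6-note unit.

neither

Note 1 of cell 2 is C#5; if this were a sequence it would be B4. No unit length gives a consistent transposition pattern.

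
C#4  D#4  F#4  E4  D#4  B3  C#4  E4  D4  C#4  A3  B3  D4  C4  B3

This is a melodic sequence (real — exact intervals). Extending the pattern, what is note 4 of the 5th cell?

With 5-note cells, note 4 of each statement runs E4, D4, C4.
Extending down a 2nd: Bb3 → Ab3.

Ab3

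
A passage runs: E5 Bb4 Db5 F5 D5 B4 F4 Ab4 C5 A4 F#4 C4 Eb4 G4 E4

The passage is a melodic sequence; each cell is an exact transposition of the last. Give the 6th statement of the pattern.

D#3 A2 C3 E3 C#3

Unit = 5 notes; the statements start on E5, B4, F#4, moving down a 4th each time.
Extending down a 4th: C#4 → G#3 → D#3.
So cell 6 is D#3 A2 C3 E3 C#3.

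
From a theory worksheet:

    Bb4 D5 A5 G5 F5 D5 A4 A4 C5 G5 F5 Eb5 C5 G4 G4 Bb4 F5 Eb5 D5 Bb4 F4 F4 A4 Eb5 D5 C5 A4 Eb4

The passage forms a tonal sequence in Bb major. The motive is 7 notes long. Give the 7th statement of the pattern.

C4 Eb4 Bb4 A4 G4 Eb4 Bb3

Taking 7-note groups, the heads are Bb4, A4, G4, F4: the pattern moves down a 2nd.
Carrying on: Eb4 → D4 → C4.
Statement 7 starts on C4 and keeps the same diatonic contour: C4 Eb4 Bb4 A4 G4 Eb4 Bb3.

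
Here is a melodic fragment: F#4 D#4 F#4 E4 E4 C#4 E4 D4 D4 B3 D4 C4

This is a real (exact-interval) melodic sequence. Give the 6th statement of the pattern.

Ab3 F3 Ab3 Gb3

Unit = 4 notes; the statements start on F#4, E4, D4, moving down a 2nd each time.
Continuing the starts: C4 → Bb3 → Ab3.
So cell 6 is Ab3 F3 Ab3 Gb3.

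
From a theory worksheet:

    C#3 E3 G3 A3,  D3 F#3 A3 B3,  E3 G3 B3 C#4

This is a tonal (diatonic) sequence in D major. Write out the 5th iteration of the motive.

The 4-note cells begin on C#3, D3, E3 — each up a 2nd from the last.
Carrying on: F#3 → G3.
So cell 5 is G3 B3 D4 E4.

G3 B3 D4 E4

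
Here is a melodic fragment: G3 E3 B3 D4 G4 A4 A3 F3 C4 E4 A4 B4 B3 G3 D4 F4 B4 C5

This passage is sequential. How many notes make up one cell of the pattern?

18 notes total. Splitting into 3 groups of 6:
G3 E3 B3 D4 G4 A4 | A3 F3 C4 E4 A4 B4 | B3 G3 D4 F4 B4 C5
That's a consistent up a 2nd shift per cell, and no other grouping gives one.

6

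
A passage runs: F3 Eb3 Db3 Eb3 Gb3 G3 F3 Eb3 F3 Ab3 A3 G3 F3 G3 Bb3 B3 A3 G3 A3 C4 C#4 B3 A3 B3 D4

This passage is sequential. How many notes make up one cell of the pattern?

5

There are 25 notes; a 5-note unit gives 5 cells:
F3 Eb3 Db3 Eb3 Gb3 | G3 F3 Eb3 F3 Ab3 | A3 G3 F3 G3 Bb3 | B3 A3 G3 A3 C4 | C#4 B3 A3 B3 D4
Each cell is the previous one up a 2nd — so the unit is 5 notes.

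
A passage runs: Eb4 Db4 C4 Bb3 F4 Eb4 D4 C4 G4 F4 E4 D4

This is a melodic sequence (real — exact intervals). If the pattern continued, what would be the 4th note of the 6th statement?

Grouping in 4s, the 4th note of each cell is Bb3, C4, D4.
Extending up a 2nd: E4 → F#4 → G#4.

G#4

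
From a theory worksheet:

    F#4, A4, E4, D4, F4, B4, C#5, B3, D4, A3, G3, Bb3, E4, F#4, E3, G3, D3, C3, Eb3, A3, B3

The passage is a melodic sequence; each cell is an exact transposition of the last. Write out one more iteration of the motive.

A2 C3 G2 F2 Ab2 D3 E3

Unit = 7 notes; the statements start on F#4, B3, E3, moving down a 5th each time.
From A2 the exact shape gives A2 C3 G2 F2 Ab2 D3 E3.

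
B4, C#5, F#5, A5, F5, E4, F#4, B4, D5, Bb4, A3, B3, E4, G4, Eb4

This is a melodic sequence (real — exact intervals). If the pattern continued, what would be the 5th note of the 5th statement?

Db3

The unit is 5 notes. Position-5 pitches of the 3 shown cells: F5, Bb4, Eb4.
Carrying that down a 5th forward: Ab3 → Db3.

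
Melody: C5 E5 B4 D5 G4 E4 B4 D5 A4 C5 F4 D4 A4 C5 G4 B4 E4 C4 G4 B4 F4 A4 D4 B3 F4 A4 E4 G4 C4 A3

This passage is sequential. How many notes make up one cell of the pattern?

6

30 notes total. Splitting into 5 groups of 6:
C5 E5 B4 D5 G4 E4 | B4 D5 A4 C5 F4 D4 | A4 C5 G4 B4 E4 C4 | G4 B4 F4 A4 D4 B3 | F4 A4 E4 G4 C4 A3
Each cell is the previous one down a 2nd — so the unit is 6 notes.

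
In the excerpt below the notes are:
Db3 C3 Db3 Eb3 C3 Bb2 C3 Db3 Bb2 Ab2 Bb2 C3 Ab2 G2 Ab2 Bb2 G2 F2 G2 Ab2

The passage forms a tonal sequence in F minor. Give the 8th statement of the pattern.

Unit = 4 notes; the statements start on Db3, C3, Bb2, Ab2, G2, moving down a 2nd each time.
Carrying on: F2 → Eb2 → Db2.
Statement 8 starts on Db2 and keeps the same diatonic contour: Db2 C2 Db2 Eb2.

Db2 C2 Db2 Eb2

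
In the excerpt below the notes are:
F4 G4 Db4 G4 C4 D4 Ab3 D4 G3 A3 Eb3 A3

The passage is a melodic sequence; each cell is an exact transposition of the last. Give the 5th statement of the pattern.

The 4-note cells begin on F4, C4, G3 — each down a 4th from the last.
Continuing the starts: D3 → A2.
Statement 5 starts on A2 and keeps the same exact contour: A2 B2 F2 B2.

A2 B2 F2 B2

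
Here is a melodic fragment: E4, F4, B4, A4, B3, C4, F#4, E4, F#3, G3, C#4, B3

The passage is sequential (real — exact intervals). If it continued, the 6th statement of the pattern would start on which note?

Taking 4-note groups, the heads are E4, B3, F#3: the pattern moves down a 4th.
Continuing: C#3 → G#2 → D#2. Statement 6 starts on D#2.

D#2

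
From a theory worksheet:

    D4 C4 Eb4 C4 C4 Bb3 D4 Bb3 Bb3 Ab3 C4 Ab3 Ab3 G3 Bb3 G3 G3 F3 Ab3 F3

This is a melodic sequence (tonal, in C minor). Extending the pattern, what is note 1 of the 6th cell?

F3

Grouping in 4s, the 1st note of each cell is D4, C4, Bb3, Ab3, G3.
Each moves down a 2nd; the next is F3.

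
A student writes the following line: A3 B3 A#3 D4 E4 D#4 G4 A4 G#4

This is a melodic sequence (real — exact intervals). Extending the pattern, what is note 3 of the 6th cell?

With 3-note cells, note 3 of each statement runs A#3, D#4, G#4.
Extending up a 4th: C#5 → F#5 → B5.

B5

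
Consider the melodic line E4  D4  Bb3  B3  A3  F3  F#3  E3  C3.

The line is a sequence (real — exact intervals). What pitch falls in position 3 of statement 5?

D2

Grouping in 3s, the 3rd note of each cell is Bb3, F3, C3.
Each moves down a 4th. Continuing: G2 → D2.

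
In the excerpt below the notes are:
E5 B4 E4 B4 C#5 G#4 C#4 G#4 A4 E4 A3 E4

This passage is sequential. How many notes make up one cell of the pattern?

4

12 notes total. Splitting into 3 groups of 4:
E5 B4 E4 B4 | C#5 G#4 C#4 G#4 | A4 E4 A3 E4
Every group is a transposition down a 3rd of the one before; no shorter unit works.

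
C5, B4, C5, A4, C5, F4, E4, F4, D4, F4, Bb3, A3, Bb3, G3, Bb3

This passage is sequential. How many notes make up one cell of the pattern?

5

Try groups of 5 (3 cells in 15 notes):
C5 B4 C5 A4 C5 | F4 E4 F4 D4 F4 | Bb3 A3 Bb3 G3 Bb3
That's a consistent down a 5th shift per cell, and no other grouping gives one.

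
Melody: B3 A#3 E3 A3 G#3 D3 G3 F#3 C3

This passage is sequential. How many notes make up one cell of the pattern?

3

There are 9 notes; a 3-note unit gives 3 cells:
B3 A#3 E3 | A3 G#3 D3 | G3 F#3 C3
Every group is a transposition down a 2nd of the one before; no shorter unit works.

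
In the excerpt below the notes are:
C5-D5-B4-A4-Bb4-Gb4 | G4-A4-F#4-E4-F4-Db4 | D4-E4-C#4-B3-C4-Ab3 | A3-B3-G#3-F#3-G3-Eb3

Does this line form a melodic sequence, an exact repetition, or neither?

Each 6-note cell is the previous one transposed down a 4th.

sequence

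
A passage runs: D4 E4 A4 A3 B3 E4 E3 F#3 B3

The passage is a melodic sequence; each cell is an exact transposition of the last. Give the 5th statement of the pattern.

The 3-note cells begin on D4, A3, E3 — each down a 4th from the last.
Extending down a 4th: B2 → F#2.
From F#2 the exact shape gives F#2 G#2 C#3.

F#2 G#2 C#3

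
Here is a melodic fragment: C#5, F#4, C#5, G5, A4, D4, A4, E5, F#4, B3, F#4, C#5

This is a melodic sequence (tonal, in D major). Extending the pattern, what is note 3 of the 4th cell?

D4

Grouping in 4s, the 3rd note of each cell is C#5, A4, F#4.
One more down a 3rd gives D4.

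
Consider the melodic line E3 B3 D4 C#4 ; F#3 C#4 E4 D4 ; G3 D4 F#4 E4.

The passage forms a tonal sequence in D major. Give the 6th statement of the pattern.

The 4-note cells begin on E3, F#3, G3 — each up a 2nd from the last.
Continuing the starts: A3 → B3 → C#4.
From C#4 the diatonic shape gives C#4 G4 B4 A4.

C#4 G4 B4 A4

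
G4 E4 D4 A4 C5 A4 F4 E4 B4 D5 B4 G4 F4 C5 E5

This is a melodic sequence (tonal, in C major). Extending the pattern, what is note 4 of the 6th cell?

F5

With 5-note cells, note 4 of each statement runs A4, B4, C5.
Extending up a 2nd: D5 → E5 → F5.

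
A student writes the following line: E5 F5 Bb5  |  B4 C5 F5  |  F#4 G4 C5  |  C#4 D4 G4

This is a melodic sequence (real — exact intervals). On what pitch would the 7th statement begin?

With a 3-note motive the entries are E5, B4, F#4, C#4, each down a 4th from the previous.
Continuing: G#3 → D#3 → A#2. Statement 7 starts on A#2.

A#2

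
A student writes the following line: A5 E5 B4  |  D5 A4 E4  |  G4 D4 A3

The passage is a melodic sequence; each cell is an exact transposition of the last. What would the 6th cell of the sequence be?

With a 3-note motive the entries are A5, D5, G4, each down a 5th from the previous.
Continuing the starts: C4 → F3 → Bb2.
From Bb2 the exact shape gives Bb2 F2 C2.

Bb2 F2 C2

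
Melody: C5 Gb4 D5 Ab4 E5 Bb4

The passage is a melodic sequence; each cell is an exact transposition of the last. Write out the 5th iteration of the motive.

G#5 D5

The 2-note cells begin on C5, D5, E5 — each up a 2nd from the last.
Continuing the starts: F#5 → G#5.
From G#5 the exact shape gives G#5 D5.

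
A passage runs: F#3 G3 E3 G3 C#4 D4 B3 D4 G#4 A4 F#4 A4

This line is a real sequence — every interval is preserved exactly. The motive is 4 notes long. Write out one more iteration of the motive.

D#5 E5 C#5 E5

With a 4-note motive the entries are F#3, C#4, G#4, each up a 5th from the previous.
Statement 4 starts on D#5 and keeps the same exact contour: D#5 E5 C#5 E5.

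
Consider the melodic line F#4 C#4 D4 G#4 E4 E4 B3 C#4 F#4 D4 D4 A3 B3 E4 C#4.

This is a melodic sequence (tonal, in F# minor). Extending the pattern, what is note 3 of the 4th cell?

The unit is 5 notes. Position-3 pitches of the 3 shown cells: D4, C#4, B3.
One more down a 2nd gives A3.

A3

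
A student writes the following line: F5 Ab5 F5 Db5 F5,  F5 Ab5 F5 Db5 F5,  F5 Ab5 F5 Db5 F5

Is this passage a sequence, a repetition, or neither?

repetition

Each 5-note cell is identical (F5 Ab5 F5 Db5 F5), restated at the same pitch.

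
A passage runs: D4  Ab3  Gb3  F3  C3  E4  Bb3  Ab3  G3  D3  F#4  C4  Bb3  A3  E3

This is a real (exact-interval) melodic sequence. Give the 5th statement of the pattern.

With a 5-note motive the entries are D4, E4, F#4, each up a 2nd from the previous.
Carrying on: G#4 → A#4.
So cell 5 is A#4 E4 D4 C#4 G#3.

A#4 E4 D4 C#4 G#3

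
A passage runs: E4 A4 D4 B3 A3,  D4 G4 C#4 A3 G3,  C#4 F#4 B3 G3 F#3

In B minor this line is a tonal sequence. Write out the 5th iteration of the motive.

With a 5-note motive the entries are E4, D4, C#4, each down a 2nd from the previous.
Continuing the starts: B3 → A3.
Statement 5 starts on A3 and keeps the same diatonic contour: A3 D4 G3 E3 D3.

A3 D4 G3 E3 D3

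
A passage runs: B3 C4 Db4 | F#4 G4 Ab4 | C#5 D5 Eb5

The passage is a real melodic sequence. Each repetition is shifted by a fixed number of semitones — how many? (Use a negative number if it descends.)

The 3-note cells begin on B3, F#4, C#5 — each up a 5th from the last.
B3→F#4 is 66 − 59 = 7 semitones.

7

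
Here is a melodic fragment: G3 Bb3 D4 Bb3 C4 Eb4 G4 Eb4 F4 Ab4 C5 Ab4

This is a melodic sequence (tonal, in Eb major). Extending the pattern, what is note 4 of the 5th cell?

Grouping in 4s, the 4th note of each cell is Bb3, Eb4, Ab4.
Each moves up a 4th. Continuing: D5 → G5.

G5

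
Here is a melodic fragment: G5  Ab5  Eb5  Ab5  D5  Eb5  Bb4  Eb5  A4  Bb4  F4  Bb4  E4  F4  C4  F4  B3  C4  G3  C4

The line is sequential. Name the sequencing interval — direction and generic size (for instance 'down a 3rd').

Taking 4-note groups, the heads are G5, D5, A4, E4, B3: the pattern moves down a 4th.
From G5 to D5: down a 4th.

down a 4th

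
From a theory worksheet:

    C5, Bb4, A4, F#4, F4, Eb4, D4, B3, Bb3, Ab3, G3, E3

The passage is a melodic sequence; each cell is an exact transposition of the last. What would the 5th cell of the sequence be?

Ab2 Gb2 F2 D2

The 4-note cells begin on C5, F4, Bb3 — each down a 5th from the last.
Carrying on: Eb3 → Ab2.
Statement 5 starts on Ab2 and keeps the same exact contour: Ab2 Gb2 F2 D2.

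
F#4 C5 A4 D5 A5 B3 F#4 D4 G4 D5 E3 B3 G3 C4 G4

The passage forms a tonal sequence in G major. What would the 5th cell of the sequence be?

Taking 5-note groups, the heads are F#4, B3, E3: the pattern moves down a 5th.
Carrying on: A2 → D2.
Statement 5 starts on D2 and keeps the same diatonic contour: D2 A2 F#2 B2 F#3.

D2 A2 F#2 B2 F#3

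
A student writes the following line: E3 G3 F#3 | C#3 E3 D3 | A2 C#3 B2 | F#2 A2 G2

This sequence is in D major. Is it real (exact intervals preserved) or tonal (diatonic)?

Every note is diatonic to D major.
Cell 1 has -1 semitones from note 2 to 3, but cell 2 has -2 — the interval quality changes while the contour stays the same, which is the hallmark of a tonal sequence.

tonal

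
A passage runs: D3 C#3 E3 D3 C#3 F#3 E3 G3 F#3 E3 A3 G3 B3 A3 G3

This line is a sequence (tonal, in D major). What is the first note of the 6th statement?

Unit = 5 notes; the statements start on D3, F#3, A3, moving up a 3rd each time.
Extending the heads up a 3rd: C#4 → E4 → G4.

G4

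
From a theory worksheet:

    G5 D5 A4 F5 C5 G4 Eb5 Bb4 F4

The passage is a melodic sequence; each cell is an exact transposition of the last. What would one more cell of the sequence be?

Taking 3-note groups, the heads are G5, F5, Eb5: the pattern moves down a 2nd.
So cell 4 is Db5 Ab4 Eb4.

Db5 Ab4 Eb4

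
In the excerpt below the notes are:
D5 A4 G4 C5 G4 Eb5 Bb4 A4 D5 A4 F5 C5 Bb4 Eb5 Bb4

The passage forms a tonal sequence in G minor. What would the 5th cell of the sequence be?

A5 Eb5 D5 G5 D5

Taking 5-note groups, the heads are D5, Eb5, F5: the pattern moves up a 2nd.
Continuing the starts: G5 → A5.
Statement 5 starts on A5 and keeps the same diatonic contour: A5 Eb5 D5 G5 D5.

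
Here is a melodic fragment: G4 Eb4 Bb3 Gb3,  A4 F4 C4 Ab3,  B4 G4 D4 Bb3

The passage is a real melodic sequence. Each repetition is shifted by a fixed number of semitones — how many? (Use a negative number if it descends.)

The 4-note cells begin on G4, A4, B4 — each up a 2nd from the last.
G4→A4 is 69 − 67 = 2 semitones.

2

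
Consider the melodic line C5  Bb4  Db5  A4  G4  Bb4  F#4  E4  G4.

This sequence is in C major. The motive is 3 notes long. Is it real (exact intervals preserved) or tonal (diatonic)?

real

Each cell has the same semitone pattern (-2, 3) — intervals are preserved exactly.
And Bb4 lies outside C major, so the sequence is real rather than tonal.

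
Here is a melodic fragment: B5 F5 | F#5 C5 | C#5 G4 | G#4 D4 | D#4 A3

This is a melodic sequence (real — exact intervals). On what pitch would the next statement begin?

A#3

The 2-note cells begin on B5, F#5, C#5, G#4, D#4 — each down a 4th from the last.
One more step down a 4th gives A#3.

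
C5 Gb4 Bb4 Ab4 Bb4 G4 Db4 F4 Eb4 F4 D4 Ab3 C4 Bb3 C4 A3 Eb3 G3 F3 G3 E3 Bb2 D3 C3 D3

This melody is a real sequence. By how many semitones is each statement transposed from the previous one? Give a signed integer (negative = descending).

-5

Unit = 5 notes; the statements start on C5, G4, D4, A3, E3, moving down a 4th each time.
C5 to G4 spans -5 semitones.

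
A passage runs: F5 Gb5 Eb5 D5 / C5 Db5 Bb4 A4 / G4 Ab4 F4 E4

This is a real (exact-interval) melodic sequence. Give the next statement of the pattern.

Unit = 4 notes; the statements start on F5, C5, G4, moving down a 4th each time.
Statement 4 starts on D4 and keeps the same exact contour: D4 Eb4 C4 B3.

D4 Eb4 C4 B3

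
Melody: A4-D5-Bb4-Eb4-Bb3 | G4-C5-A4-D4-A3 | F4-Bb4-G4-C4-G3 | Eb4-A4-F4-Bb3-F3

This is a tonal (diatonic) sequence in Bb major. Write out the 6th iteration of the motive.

C4 F4 D4 G3 D3

With a 5-note motive the entries are A4, G4, F4, Eb4, each down a 2nd from the previous.
Carrying on: D4 → C4.
From C4 the diatonic shape gives C4 F4 D4 G3 D3.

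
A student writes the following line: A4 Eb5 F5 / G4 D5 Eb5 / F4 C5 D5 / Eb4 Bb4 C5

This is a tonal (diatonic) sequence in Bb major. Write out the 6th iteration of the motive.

C4 G4 A4

Unit = 3 notes; the statements start on A4, G4, F4, Eb4, moving down a 2nd each time.
Extending down a 2nd: D4 → C4.
Statement 6 starts on C4 and keeps the same diatonic contour: C4 G4 A4.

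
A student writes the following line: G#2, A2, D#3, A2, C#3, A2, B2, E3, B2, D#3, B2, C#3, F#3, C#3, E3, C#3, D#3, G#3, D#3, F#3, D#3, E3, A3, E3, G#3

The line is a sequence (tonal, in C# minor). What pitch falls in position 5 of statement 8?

C#4

The unit is 5 notes. Position-5 pitches of the 5 shown cells: C#3, D#3, E3, F#3, G#3.
Each moves up a 2nd. Continuing: A3 → B3 → C#4.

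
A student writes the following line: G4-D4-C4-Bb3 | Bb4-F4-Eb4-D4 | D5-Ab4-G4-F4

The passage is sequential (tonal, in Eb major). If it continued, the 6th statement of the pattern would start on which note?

C6

Unit = 4 notes; the statements start on G4, Bb4, D5, moving up a 3rd each time.
Extending the heads up a 3rd: F5 → Ab5 → C6.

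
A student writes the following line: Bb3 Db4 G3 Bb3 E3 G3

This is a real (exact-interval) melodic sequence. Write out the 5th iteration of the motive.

A#2 C#3

With a 2-note motive the entries are Bb3, G3, E3, each down a 3rd from the previous.
Extending down a 3rd: C#3 → A#2.
Statement 5 starts on A#2 and keeps the same exact contour: A#2 C#3.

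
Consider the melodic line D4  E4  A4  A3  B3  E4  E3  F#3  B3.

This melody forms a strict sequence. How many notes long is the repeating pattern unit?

3

Try groups of 3 (3 cells in 9 notes):
D4 E4 A4 | A3 B3 E4 | E3 F#3 B3
That's a consistent down a 4th shift per cell, and no other grouping gives one.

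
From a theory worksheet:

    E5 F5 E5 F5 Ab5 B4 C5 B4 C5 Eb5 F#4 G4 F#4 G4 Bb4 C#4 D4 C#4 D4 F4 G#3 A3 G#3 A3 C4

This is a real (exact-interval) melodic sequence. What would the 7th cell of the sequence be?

A#2 B2 A#2 B2 D3

With a 5-note motive the entries are E5, B4, F#4, C#4, G#3, each down a 4th from the previous.
Carrying on: D#3 → A#2.
Statement 7 starts on A#2 and keeps the same exact contour: A#2 B2 A#2 B2 D3.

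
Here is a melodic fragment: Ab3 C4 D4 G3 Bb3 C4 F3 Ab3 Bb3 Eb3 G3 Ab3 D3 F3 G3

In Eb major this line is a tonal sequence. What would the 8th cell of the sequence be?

The 3-note cells begin on Ab3, G3, F3, Eb3, D3 — each down a 2nd from the last.
Extending down a 2nd: C3 → Bb2 → Ab2.
From Ab2 the diatonic shape gives Ab2 C3 D3.

Ab2 C3 D3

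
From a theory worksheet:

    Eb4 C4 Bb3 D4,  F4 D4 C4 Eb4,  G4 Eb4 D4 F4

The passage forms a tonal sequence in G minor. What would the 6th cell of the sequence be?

C5 A4 G4 Bb4

Taking 4-note groups, the heads are Eb4, F4, G4: the pattern moves up a 2nd.
Continuing the starts: A4 → Bb4 → C5.
So cell 6 is C5 A4 G4 Bb4.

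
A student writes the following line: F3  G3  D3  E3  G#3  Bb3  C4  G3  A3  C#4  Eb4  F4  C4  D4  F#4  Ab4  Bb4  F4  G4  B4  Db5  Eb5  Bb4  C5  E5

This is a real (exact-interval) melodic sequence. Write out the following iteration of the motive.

Gb5 Ab5 Eb5 F5 A5

The 5-note cells begin on F3, Bb3, Eb4, Ab4, Db5 — each up a 4th from the last.
Statement 6 starts on Gb5 and keeps the same exact contour: Gb5 Ab5 Eb5 F5 A5.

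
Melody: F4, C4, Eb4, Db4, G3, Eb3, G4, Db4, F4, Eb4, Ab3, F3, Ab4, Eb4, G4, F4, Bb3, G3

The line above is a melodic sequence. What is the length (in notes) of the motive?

6

18 notes total. Splitting into 3 groups of 6:
F4 C4 Eb4 Db4 G3 Eb3 | G4 Db4 F4 Eb4 Ab3 F3 | Ab4 Eb4 G4 F4 Bb3 G3
Every group is a transposition up a 2nd of the one before; no shorter unit works.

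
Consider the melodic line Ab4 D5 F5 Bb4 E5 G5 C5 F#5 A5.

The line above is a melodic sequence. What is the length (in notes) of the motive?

3

9 notes total. Splitting into 3 groups of 3:
Ab4 D5 F5 | Bb4 E5 G5 | C5 F#5 A5
Every group is a transposition up a 2nd of the one before; no shorter unit works.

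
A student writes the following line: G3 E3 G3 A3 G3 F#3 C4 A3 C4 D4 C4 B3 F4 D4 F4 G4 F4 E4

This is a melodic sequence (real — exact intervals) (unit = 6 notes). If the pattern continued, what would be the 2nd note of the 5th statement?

With 6-note cells, note 2 of each statement runs E3, A3, D4.
Each moves up a 4th. Continuing: G4 → C5.

C5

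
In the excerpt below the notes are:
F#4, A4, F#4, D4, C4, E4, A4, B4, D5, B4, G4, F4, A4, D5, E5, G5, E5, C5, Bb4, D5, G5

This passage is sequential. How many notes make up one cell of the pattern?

7

Try groups of 7 (3 cells in 21 notes):
F#4 A4 F#4 D4 C4 E4 A4 | B4 D5 B4 G4 F4 A4 D5 | E5 G5 E5 C5 Bb4 D5 G5
Each cell is the previous one up a 4th — so the unit is 7 notes.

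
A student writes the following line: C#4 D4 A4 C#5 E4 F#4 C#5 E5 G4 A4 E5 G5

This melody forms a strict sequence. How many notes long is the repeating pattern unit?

There are 12 notes; a 4-note unit gives 3 cells:
C#4 D4 A4 C#5 | E4 F#4 C#5 E5 | G4 A4 E5 G5
Every group is a transposition up a 3rd of the one before; no shorter unit works.

4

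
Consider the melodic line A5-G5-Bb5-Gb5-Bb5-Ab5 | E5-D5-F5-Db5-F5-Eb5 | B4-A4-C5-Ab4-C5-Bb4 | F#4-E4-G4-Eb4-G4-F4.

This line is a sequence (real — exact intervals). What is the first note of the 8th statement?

Unit = 6 notes; the statements start on A5, E5, B4, F#4, moving down a 4th each time.
Extending the heads down a 4th: C#4 → G#3 → D#3 → A#2.

A#2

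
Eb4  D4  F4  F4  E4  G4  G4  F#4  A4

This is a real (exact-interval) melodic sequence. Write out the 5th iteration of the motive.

The 3-note cells begin on Eb4, F4, G4 — each up a 2nd from the last.
Carrying on: A4 → B4.
So cell 5 is B4 A#4 C#5.

B4 A#4 C#5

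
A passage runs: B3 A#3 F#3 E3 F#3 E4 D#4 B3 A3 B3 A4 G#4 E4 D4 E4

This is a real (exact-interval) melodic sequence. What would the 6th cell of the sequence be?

Taking 5-note groups, the heads are B3, E4, A4: the pattern moves up a 4th.
Continuing the starts: D5 → G5 → C6.
Statement 6 starts on C6 and keeps the same exact contour: C6 B5 G5 F5 G5.

C6 B5 G5 F5 G5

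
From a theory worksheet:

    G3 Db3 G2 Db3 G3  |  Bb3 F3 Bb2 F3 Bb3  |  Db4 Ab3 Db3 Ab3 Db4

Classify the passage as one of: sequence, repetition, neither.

Each 5-note cell is the previous one transposed up a 3rd.

sequence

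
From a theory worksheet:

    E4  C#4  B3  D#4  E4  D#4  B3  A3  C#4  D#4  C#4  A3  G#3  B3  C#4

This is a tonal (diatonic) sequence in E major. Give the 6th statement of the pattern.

G#3 E3 D#3 F#3 G#3

With a 5-note motive the entries are E4, D#4, C#4, each down a 2nd from the previous.
Carrying on: B3 → A3 → G#3.
Statement 6 starts on G#3 and keeps the same diatonic contour: G#3 E3 D#3 F#3 G#3.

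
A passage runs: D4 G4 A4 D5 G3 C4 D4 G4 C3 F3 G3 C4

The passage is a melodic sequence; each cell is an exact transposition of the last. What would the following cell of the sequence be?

F2 Bb2 C3 F3

Taking 4-note groups, the heads are D4, G3, C3: the pattern moves down a 5th.
So cell 4 is F2 Bb2 C3 F3.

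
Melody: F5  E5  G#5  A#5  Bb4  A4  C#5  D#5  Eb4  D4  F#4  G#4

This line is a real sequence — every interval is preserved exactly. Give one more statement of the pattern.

With a 4-note motive the entries are F5, Bb4, Eb4, each down a 5th from the previous.
So cell 4 is Ab3 G3 B3 C#4.

Ab3 G3 B3 C#4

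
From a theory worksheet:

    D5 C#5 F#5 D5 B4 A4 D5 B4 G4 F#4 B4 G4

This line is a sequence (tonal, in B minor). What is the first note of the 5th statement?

Unit = 4 notes; the statements start on D5, B4, G4, moving down a 3rd each time.
Continuing: E4 → C#4. Statement 5 starts on C#4.

C#4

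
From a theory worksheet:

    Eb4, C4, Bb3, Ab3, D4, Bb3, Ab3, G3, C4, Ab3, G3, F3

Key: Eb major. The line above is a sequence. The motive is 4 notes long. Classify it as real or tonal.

tonal

Every note is diatonic to Eb major.
Cell 1 has -3 semitones from note 1 to 2, but cell 2 has -4 — the interval quality changes while the contour stays the same, which is the hallmark of a tonal sequence.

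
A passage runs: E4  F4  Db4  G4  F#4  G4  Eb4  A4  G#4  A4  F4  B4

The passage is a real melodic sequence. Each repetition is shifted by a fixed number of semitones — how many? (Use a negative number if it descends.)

2

With a 4-note motive the entries are E4, F#4, G#4, each up a 2nd from the previous.
E4 to F#4 spans +2 semitones.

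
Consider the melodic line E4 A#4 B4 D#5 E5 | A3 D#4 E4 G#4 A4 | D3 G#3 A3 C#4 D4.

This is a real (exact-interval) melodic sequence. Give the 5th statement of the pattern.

With a 5-note motive the entries are E4, A3, D3, each down a 5th from the previous.
Carrying on: G2 → C2.
From C2 the exact shape gives C2 F#2 G2 B2 C3.

C2 F#2 G2 B2 C3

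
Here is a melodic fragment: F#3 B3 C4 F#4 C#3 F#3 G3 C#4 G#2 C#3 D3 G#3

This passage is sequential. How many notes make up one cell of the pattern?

4

12 notes total. Splitting into 3 groups of 4:
F#3 B3 C4 F#4 | C#3 F#3 G3 C#4 | G#2 C#3 D3 G#3
Each cell is the previous one down a 4th — so the unit is 4 notes.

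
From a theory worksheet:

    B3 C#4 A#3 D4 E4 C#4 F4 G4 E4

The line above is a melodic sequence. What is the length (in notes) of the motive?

3

There are 9 notes; a 3-note unit gives 3 cells:
B3 C#4 A#3 | D4 E4 C#4 | F4 G4 E4
Each cell is the previous one up a 3rd — so the unit is 3 notes.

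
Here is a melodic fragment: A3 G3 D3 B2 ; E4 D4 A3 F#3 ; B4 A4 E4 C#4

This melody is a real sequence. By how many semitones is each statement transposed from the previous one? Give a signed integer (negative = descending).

With a 4-note motive the entries are A3, E4, B4, each up a 5th from the previous.
A3 to E4 spans +7 semitones.

7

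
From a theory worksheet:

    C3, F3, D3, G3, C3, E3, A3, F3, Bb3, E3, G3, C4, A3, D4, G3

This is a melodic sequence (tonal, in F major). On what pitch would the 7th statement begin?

Taking 5-note groups, the heads are C3, E3, G3: the pattern moves up a 3rd.
Continuing: Bb3 → D4 → F4 → A4. Statement 7 starts on A4.

A4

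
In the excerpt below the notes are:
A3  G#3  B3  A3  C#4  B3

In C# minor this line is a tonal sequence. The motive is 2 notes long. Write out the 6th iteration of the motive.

F#4 E4

Unit = 2 notes; the statements start on A3, B3, C#4, moving up a 2nd each time.
Carrying on: D#4 → E4 → F#4.
From F#4 the diatonic shape gives F#4 E4.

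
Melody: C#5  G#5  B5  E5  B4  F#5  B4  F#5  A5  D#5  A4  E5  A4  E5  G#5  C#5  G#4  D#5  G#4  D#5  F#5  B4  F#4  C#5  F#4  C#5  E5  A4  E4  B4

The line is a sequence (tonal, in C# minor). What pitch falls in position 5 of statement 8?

B3

The unit is 6 notes. Position-5 pitches of the 5 shown cells: B4, A4, G#4, F#4, E4.
Each moves down a 2nd. Continuing: D#4 → C#4 → B3.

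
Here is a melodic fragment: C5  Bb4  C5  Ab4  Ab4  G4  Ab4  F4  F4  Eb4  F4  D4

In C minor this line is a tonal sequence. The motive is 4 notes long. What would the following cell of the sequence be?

Taking 4-note groups, the heads are C5, Ab4, F4: the pattern moves down a 3rd.
From D4 the diatonic shape gives D4 C4 D4 Bb3.

D4 C4 D4 Bb3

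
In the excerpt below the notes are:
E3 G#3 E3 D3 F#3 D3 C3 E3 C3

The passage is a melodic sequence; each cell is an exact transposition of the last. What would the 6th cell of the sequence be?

Gb2 Bb2 Gb2

The 3-note cells begin on E3, D3, C3 — each down a 2nd from the last.
Extending down a 2nd: Bb2 → Ab2 → Gb2.
So cell 6 is Gb2 Bb2 Gb2.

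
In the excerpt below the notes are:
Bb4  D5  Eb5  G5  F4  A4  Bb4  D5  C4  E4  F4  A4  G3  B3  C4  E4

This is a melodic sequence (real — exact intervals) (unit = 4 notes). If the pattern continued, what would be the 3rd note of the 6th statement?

Grouping in 4s, the 3rd note of each cell is Eb5, Bb4, F4, C4.
Each moves down a 4th. Continuing: G3 → D3.

D3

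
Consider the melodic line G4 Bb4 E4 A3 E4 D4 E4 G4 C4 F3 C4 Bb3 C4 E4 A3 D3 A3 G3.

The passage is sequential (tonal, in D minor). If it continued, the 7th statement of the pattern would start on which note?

Bb2

The 6-note cells begin on G4, E4, C4 — each down a 3rd from the last.
Continuing: A3 → F3 → D3 → Bb2. Statement 7 starts on Bb2.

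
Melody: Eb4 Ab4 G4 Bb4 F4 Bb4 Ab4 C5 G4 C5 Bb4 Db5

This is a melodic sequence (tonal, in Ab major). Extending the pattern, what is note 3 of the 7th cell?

F5

With 4-note cells, note 3 of each statement runs G4, Ab4, Bb4.
Each moves up a 2nd. Continuing: C5 → Db5 → Eb5 → F5.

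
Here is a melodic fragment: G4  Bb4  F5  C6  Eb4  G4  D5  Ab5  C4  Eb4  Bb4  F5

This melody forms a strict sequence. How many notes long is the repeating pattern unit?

4

Try groups of 4 (3 cells in 12 notes):
G4 Bb4 F5 C6 | Eb4 G4 D5 Ab5 | C4 Eb4 Bb4 F5
Each cell is the previous one down a 3rd — so the unit is 4 notes.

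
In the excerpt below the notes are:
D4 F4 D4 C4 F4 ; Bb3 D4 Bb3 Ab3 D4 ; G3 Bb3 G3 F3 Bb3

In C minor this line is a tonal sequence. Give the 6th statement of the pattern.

Ab2 C3 Ab2 G2 C3

With a 5-note motive the entries are D4, Bb3, G3, each down a 3rd from the previous.
Carrying on: Eb3 → C3 → Ab2.
So cell 6 is Ab2 C3 Ab2 G2 C3.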